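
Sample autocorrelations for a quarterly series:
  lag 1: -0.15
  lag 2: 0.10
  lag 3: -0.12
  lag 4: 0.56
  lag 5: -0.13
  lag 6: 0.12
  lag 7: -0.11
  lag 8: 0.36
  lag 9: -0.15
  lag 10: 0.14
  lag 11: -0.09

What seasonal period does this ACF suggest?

The largest autocorrelation is r_4 = 0.56, with a weaker echo at lag 8 (0.36); the remaining lags stay at or below 0.14.
The dominant spike at lag 4 indicates a seasonal period of 4.

4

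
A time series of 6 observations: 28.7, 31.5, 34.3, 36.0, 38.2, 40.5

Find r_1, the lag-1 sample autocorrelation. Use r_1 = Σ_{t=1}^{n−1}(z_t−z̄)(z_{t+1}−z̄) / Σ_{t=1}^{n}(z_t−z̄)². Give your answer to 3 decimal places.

0.475

Mean z̄ = (28.7 + 31.5 + 34.3 + 36.0 + 38.2 + 40.5)/6 = 34.8667
Numerator Σ_{t=1}^{5}(z_t−z̄)(z_{t+1}−z̄) = 44.5822
Denominator Σ(z_t−z̄)² = 93.8133
r_1 = 44.5822 / 93.8133 = 0.475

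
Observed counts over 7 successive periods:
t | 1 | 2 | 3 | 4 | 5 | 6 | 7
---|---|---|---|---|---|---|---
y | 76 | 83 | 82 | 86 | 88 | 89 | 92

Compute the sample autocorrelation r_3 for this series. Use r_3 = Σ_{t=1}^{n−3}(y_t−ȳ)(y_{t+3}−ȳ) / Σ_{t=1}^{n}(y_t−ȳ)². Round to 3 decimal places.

Mean ȳ = (76 + 83 + 82 + 86 + 88 + 89 + 92)/7 = 85.1429
Deviations from mean: -9.1429, -2.1429, -3.1429, 0.8571, 2.8571, 3.8571, 6.8571
Σ(y_t−ȳ)(y_{t+3}−ȳ) = (-7.8367) + (-6.1224) + (-12.1224) + (5.8776) = -20.2041
Denominator Σ(y_t−ȳ)² = 168.8571
r_3 = -20.2041 / 168.8571 = -0.120

-0.120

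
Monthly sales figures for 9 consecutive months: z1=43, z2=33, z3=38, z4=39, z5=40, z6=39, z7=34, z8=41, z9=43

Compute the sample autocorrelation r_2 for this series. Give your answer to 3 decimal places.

Mean z̄ = (43 + 33 + 38 + 39 + 40 + 39 + 34 + 41 + 43)/9 = 38.8889
Σ(z_t−z̄)(z_{t+2}−z̄) = (-3.6543) + (-0.6543) + (-0.9877) + (0.0123) + (-5.4321) + (0.2346) + (-20.0988) = -30.5802
Denominator Σ(z_t−z̄)² = 98.8889
r_2 = -30.5802 / 98.8889 = -0.309

-0.309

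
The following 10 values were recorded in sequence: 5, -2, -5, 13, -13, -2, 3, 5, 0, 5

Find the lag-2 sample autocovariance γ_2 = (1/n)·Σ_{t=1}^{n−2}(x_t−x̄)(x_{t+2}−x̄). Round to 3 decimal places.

-3.852

Mean x̄ = (5 − 2 − 5 + 13 − 13 − 2 + 3 + 5 + 0 + 5)/10 = 0.9000
Σ_{t=1}^{8}(x_t−x̄)(x_{t+2}−x̄) = -38.5200
γ_2 = -38.5200 / 10 = -3.852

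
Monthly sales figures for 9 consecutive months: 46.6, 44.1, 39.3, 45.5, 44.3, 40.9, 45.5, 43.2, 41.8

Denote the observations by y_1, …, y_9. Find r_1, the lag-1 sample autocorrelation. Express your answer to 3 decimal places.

Mean ȳ = (46.6 + 44.1 + 39.3 + 45.5 + 44.3 + 40.9 + 45.5 + 43.2 + 41.8)/9 = 43.4667
Numerator Σ_{t=1}^{8}(y_t−ȳ)(y_{t+1}−ȳ) = -14.8878
Denominator Σ(y_t−ȳ)² = 45.9800
r_1 = -14.8878 / 45.9800 = -0.324

-0.324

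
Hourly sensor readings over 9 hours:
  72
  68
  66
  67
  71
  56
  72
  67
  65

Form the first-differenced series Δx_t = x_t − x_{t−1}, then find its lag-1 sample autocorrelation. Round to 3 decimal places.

-0.669

First differences Δx: -4, -2, 1, 4, -15, 16, -5, -2
Mean of differences = -0.8750
Numerator Σ(Δx_t−Δx̄)(Δx_{t+1}−Δx̄) = -361.6406
Denominator Σ(Δx_t−Δx̄)² = 540.8750
r_1(Δx) = -361.6406 / 540.8750 = -0.669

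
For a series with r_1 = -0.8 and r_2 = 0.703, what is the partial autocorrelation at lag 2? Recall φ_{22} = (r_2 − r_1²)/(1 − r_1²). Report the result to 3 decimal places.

0.175

φ_{22} = (r_2 − r_1²) / (1 − r_1²)
r_1² = (-0.8)² = 0.64
Numerator = 0.703 − 0.6400 = 0.0630; denominator = 1 − 0.6400 = 0.3600
φ_{22} = 0.0630 / 0.3600 = 0.175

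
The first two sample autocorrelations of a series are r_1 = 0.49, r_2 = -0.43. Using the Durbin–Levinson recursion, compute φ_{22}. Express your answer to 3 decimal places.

-0.882

φ_{22} = (r_2 − r_1²) / (1 − r_1²)
r_1² = (0.49)² = 0.2401
Numerator = -0.43 − 0.2401 = -0.6701; denominator = 1 − 0.2401 = 0.7599
φ_{22} = -0.6701 / 0.7599 = -0.882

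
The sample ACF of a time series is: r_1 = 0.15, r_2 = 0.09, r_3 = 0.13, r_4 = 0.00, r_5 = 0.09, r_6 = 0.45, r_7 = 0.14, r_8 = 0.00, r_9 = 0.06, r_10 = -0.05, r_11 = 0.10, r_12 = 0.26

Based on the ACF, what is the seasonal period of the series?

The largest autocorrelation is r_6 = 0.45, with a weaker echo at lag 12 (0.26); the remaining lags stay at or below 0.15.
The dominant spike at lag 6 indicates a seasonal period of 6.

6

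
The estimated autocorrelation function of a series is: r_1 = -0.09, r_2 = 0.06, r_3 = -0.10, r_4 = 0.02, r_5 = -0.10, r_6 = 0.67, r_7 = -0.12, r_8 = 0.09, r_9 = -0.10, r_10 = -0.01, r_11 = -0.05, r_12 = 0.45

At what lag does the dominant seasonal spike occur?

6

The largest autocorrelation is r_6 = 0.67, with a weaker echo at lag 12 (0.45); the remaining lags stay at or below 0.09.
The dominant spike at lag 6 indicates a seasonal period of 6.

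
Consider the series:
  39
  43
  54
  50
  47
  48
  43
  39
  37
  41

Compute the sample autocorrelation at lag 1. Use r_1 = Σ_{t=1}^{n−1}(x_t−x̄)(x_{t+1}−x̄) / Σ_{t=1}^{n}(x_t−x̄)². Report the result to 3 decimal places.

Mean x̄ = (39 + 43 + 54 + 50 + 47 + 48 + 43 + 39 + 37 + 41)/10 = 44.1000
Numerator Σ_{t=1}^{9}(x_t−x̄)(x_{t+1}−x̄) = 141.0900
Denominator Σ(x_t−x̄)² = 270.9000
r_1 = 141.0900 / 270.9000 = 0.521

0.521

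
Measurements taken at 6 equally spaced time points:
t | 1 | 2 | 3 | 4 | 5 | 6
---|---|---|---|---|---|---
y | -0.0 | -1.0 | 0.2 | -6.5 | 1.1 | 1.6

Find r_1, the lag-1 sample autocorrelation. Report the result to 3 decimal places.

-0.281

Mean ȳ = (-0.0 − 1.0 + 0.2 − 6.5 + 1.1 + 1.6)/6 = -0.7667
Deviations from mean: 0.7667, -0.2333, 0.9667, -5.7333, 1.8667, 2.3667
Numerator Σ_{t=1}^{5}(y_t−ȳ)(y_{t+1}−ȳ) = -12.2311
Denominator Σ(y_t−ȳ)² = 43.5333
r_1 = -12.2311 / 43.5333 = -0.281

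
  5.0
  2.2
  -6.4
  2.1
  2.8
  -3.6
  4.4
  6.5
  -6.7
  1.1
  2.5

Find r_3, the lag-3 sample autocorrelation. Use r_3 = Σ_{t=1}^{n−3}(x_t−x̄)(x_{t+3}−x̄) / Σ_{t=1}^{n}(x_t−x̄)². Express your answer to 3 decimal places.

Mean x̄ = (5.0 + 2.2 − 6.4 + 2.1 + 2.8 − 3.6 + 4.4 + 6.5 − 6.7 + 1.1 + 2.5)/11 = 0.9000
Numerator Σ_{t=1}^{8}(x_t−x̄)(x_{t+3}−x̄) = 98.9400
Denominator Σ(x_t−x̄)² = 201.0600
r_3 = 98.9400 / 201.0600 = 0.492

0.492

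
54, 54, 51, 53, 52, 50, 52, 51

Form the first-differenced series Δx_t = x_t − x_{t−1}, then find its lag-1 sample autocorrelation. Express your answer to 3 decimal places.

-0.601

First differences Δx: 0, -3, 2, -1, -2, 2, -1
Mean of differences = -0.4286
Numerator Σ(Δx_t−Δx̄)(Δx_{t+1}−Δx̄) = -13.0408
Denominator Σ(Δx_t−Δx̄)² = 21.7143
r_1(Δx) = -13.0408 / 21.7143 = -0.601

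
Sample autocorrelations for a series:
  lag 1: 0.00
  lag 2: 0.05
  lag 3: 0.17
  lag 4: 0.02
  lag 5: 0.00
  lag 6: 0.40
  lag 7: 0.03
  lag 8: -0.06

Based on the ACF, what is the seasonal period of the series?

6

The largest autocorrelation is r_6 = 0.40; the remaining lags stay at or below 0.17.
The dominant spike at lag 6 indicates a seasonal period of 6.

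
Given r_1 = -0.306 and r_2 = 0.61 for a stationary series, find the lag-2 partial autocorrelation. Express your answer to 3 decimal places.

φ_{22} = (r_2 − r_1²) / (1 − r_1²)
r_1² = (-0.306)² = 0.093636
Numerator = 0.61 − 0.0936 = 0.5164; denominator = 1 − 0.0936 = 0.9064
φ_{22} = 0.5164 / 0.9064 = 0.570

0.570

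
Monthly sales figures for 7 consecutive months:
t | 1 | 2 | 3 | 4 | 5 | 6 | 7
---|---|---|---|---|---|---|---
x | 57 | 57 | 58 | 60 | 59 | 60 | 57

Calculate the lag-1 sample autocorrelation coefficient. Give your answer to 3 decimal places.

Mean x̄ = (57 + 57 + 58 + 60 + 59 + 60 + 57)/7 = 58.2857
Σ(x_t−x̄)(x_{t+1}−x̄) = (1.6531) + (0.3673) + (-0.4898) + (1.2245) + (1.2245) + (-2.2041) = 1.7755
Denominator Σ(x_t−x̄)² = 11.4286
r_1 = 1.7755 / 11.4286 = 0.155

0.155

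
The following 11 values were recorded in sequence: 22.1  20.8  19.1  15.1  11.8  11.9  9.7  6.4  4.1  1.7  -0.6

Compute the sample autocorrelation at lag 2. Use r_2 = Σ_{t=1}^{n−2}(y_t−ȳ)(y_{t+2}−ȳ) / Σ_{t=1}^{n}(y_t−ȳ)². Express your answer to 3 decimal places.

0.449

Mean ȳ = (22.1 + 20.8 + 19.1 + 15.1 + 11.8 + 11.9 + 9.7 + 6.4 + 4.1 + 1.7 − 0.6)/11 = 11.1000
Numerator Σ_{t=1}^{9}(y_t−ȳ)(y_{t+2}−ȳ) = 266.7400
Denominator Σ(y_t−ȳ)² = 594.5200
r_2 = 266.7400 / 594.5200 = 0.449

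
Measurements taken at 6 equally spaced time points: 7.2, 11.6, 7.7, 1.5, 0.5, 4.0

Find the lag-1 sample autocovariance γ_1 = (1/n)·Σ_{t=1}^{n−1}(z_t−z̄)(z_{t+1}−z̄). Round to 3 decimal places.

Mean z̄ = (7.2 + 11.6 + 7.7 + 1.5 + 0.5 + 4.0)/6 = 5.4167
Σ_{t=1}^{5}(z_t−z̄)(z_{t+1}−z̄) = 42.4247
γ_1 = 42.4247 / 6 = 7.071

7.071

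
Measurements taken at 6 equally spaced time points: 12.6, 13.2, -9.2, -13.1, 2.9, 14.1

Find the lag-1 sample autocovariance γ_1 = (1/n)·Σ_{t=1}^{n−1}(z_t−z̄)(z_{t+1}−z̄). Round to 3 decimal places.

29.635

Mean z̄ = (12.6 + 13.2 − 9.2 − 13.1 + 2.9 + 14.1)/6 = 3.4167
Σ_{t=1}^{5}(z_t−z̄)(z_{t+1}−z̄) = 177.8097
γ_1 = 177.8097 / 6 = 29.635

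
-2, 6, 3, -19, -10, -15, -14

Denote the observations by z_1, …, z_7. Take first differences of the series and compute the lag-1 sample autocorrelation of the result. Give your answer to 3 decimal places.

-0.394

First differences Δz: 8, -3, -22, 9, -5, 1
Mean of differences = -2.0000
Numerator Σ(Δz_t−Δz̄)(Δz_{t+1}−Δz̄) = -252.0000
Denominator Σ(Δz_t−Δz̄)² = 640.0000
r_1(Δz) = -252.0000 / 640.0000 = -0.394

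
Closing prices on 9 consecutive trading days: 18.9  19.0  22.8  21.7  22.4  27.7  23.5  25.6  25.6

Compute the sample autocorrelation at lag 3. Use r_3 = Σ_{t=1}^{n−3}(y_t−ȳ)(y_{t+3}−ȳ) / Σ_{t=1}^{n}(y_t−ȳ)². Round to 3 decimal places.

Mean ȳ = (18.9 + 19.0 + 22.8 + 21.7 + 22.4 + 27.7 + 23.5 + 25.6 + 25.6)/9 = 23.0222
Σ(y_t−ȳ)(y_{t+3}−ȳ) = (5.4505) + (2.5027) + (-1.0395) + (-0.6317) + (-1.6040) + (12.0583) = 16.7363
Denominator Σ(y_t−ȳ)² = 70.7556
r_3 = 16.7363 / 70.7556 = 0.237

0.237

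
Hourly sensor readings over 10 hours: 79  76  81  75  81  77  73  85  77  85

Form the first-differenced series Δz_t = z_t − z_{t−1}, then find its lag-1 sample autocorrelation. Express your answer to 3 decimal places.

First differences Δz: -3, 5, -6, 6, -4, -4, 12, -8, 8
Mean of differences = 0.6667
Numerator Σ(Δz_t−Δz̄)(Δz_{t+1}−Δz̄) = -298.1111
Denominator Σ(Δz_t−Δz̄)² = 406.0000
r_1(Δz) = -298.1111 / 406.0000 = -0.734

-0.734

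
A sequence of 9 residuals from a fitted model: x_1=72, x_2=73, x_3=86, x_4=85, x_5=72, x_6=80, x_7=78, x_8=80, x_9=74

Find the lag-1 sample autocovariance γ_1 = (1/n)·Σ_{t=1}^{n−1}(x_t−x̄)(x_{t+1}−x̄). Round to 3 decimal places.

Mean x̄ = (72 + 73 + 86 + 85 + 72 + 80 + 78 + 80 + 74)/9 = 77.7778
Σ_{t=1}^{8}(x_t−x̄)(x_{t+1}−x̄) = -14.2716
γ_1 = -14.2716 / 9 = -1.586

-1.586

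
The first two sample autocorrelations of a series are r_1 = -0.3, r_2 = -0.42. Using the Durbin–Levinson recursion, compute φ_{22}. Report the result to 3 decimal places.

φ_{22} = (r_2 − r_1²) / (1 − r_1²)
r_1² = (-0.3)² = 0.09
Numerator = -0.42 − 0.0900 = -0.5100; denominator = 1 − 0.0900 = 0.9100
φ_{22} = -0.5100 / 0.9100 = -0.560

-0.560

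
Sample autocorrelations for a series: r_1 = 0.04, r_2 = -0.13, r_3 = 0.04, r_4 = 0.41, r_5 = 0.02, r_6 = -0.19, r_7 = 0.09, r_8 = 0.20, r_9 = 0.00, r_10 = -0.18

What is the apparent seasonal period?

4

The largest autocorrelation is r_4 = 0.41, with a weaker echo at lag 8 (0.20); the remaining lags stay at or below 0.09.
The dominant spike at lag 4 indicates a seasonal period of 4.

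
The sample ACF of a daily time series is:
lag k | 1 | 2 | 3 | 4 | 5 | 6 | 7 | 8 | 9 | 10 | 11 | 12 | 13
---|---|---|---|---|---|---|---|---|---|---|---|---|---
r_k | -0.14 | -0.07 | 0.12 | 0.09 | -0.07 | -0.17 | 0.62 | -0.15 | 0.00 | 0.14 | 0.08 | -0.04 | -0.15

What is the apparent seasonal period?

The largest autocorrelation is r_7 = 0.62; the remaining lags stay at or below 0.14.
The dominant spike at lag 7 indicates a seasonal period of 7.

7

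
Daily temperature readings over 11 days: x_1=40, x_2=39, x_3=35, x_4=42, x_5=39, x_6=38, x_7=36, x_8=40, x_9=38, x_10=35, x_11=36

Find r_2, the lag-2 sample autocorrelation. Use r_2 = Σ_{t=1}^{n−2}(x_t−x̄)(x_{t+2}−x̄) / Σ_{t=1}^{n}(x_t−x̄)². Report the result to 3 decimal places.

Mean x̄ = (40 + 39 + 35 + 42 + 39 + 38 + 36 + 40 + 38 + 35 + 36)/11 = 38.0000
Numerator Σ_{t=1}^{9}(x_t−x̄)(x_{t+2}−x̄) = -13.0000
Denominator Σ(x_t−x̄)² = 52.0000
r_2 = -13.0000 / 52.0000 = -0.250

-0.250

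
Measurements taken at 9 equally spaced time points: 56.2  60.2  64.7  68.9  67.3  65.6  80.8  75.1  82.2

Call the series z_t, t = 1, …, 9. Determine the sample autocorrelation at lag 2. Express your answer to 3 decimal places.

Mean z̄ = (56.2 + 60.2 + 64.7 + 68.9 + 67.3 + 65.6 + 80.8 + 75.1 + 82.2)/9 = 69.0000
Σ(z_t−z̄)(z_{t+2}−z̄) = (55.0400) + (0.8800) + (7.3100) + (0.3400) + (-20.0600) + (-20.7400) + (155.7600) = 178.5300
Denominator Σ(z_t−z̄)² = 624.9200
r_2 = 178.5300 / 624.9200 = 0.286

0.286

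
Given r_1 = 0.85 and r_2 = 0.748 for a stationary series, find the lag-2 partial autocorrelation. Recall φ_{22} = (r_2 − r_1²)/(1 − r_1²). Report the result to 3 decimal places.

φ_{22} = (r_2 − r_1²) / (1 − r_1²)
r_1² = (0.85)² = 0.7225
Numerator = 0.748 − 0.7225 = 0.0255; denominator = 1 − 0.7225 = 0.2775
φ_{22} = 0.0255 / 0.2775 = 0.092

0.092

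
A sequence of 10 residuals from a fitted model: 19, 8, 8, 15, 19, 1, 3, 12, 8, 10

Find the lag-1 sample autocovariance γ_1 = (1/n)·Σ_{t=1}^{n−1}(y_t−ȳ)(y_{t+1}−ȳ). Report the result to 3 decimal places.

Mean ȳ = (19 + 8 + 8 + 15 + 19 + 1 + 3 + 12 + 8 + 10)/10 = 10.3000
Σ_{t=1}^{9}(y_t−ȳ)(y_{t+1}−ȳ) = -13.2900
γ_1 = -13.2900 / 10 = -1.329

-1.329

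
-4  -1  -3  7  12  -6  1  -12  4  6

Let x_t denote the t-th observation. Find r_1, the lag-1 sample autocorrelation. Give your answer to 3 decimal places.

Mean x̄ = (-4 − 1 − 3 + 7 + 12 − 6 + 1 − 12 + 4 + 6)/10 = 0.4000
Numerator Σ_{t=1}^{9}(x_t−x̄)(x_{t+1}−x̄) = -44.9600
Denominator Σ(x_t−x̄)² = 450.4000
r_1 = -44.9600 / 450.4000 = -0.100

-0.100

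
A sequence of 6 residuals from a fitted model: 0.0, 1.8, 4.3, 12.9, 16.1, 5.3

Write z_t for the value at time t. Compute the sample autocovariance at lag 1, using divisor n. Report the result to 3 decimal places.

Mean z̄ = (0.0 + 1.8 + 4.3 + 12.9 + 16.1 + 5.3)/6 = 6.7333
Deviations: -6.7333, -4.9333, -2.4333, 6.1667, 9.3667, -1.4333
Σ_{t=1}^{5}(z_t−z̄)(z_{t+1}−z̄) = 74.5522
γ_1 = 74.5522 / 6 = 12.425

12.425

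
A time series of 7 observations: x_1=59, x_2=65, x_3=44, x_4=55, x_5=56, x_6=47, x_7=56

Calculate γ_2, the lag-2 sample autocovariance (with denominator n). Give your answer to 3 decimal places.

-8.379

Mean x̄ = (59 + 65 + 44 + 55 + 56 + 47 + 56)/7 = 54.5714
Σ_{t=1}^{5}(x_t−x̄)(x_{t+2}−x̄) = -58.6531
γ_2 = -58.6531 / 7 = -8.379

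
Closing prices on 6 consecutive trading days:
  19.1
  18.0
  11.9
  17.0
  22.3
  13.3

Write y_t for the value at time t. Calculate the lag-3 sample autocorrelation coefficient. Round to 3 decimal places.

Mean ȳ = (19.1 + 18.0 + 11.9 + 17.0 + 22.3 + 13.3)/6 = 16.9333
Deviations from mean: 2.1667, 1.0667, -5.0333, 0.0667, 5.3667, -3.6333
Σ(y_t−ȳ)(y_{t+3}−ȳ) = (0.1444) + (5.7244) + (18.2878) = 24.1567
Denominator Σ(y_t−ȳ)² = 73.1733
r_3 = 24.1567 / 73.1733 = 0.330

0.330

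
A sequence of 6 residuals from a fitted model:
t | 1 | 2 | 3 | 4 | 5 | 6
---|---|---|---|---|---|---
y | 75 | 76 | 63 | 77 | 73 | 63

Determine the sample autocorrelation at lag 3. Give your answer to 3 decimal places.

0.469

Mean ȳ = (75 + 76 + 63 + 77 + 73 + 63)/6 = 71.1667
Deviations from mean: 3.8333, 4.8333, -8.1667, 5.8333, 1.8333, -8.1667
Numerator Σ_{t=1}^{3}(y_t−ȳ)(y_{t+3}−ȳ) = 97.9167
Denominator Σ(y_t−ȳ)² = 208.8333
r_3 = 97.9167 / 208.8333 = 0.469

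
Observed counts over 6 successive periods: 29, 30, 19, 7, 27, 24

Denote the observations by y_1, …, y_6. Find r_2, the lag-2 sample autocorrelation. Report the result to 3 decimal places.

-0.468

Mean ȳ = (29 + 30 + 19 + 7 + 27 + 24)/6 = 22.6667
Numerator Σ_{t=1}^{4}(y_t−ȳ)(y_{t+2}−ȳ) = -174.8889
Denominator Σ(y_t−ȳ)² = 373.3333
r_2 = -174.8889 / 373.3333 = -0.468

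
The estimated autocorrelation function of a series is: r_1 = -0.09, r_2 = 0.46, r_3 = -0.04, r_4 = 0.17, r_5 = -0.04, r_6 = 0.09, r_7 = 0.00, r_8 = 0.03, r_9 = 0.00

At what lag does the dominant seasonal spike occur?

The largest autocorrelation is r_2 = 0.46, with a weaker echo at lag 4 (0.17); the remaining lags stay at or below 0.09.
The dominant spike at lag 2 indicates a seasonal period of 2.

2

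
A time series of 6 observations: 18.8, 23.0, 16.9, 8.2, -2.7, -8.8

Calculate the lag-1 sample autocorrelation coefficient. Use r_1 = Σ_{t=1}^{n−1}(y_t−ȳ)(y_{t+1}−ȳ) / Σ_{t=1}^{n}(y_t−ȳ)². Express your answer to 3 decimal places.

Mean ȳ = (18.8 + 23.0 + 16.9 + 8.2 − 2.7 − 8.8)/6 = 9.2333
Deviations from mean: 9.5667, 13.7667, 7.6667, -1.0333, -11.9333, -18.0333
Σ(y_t−ȳ)(y_{t+1}−ȳ) = (131.7011) + (105.5444) + (-7.9222) + (12.3311) + (215.1978) = 456.8522
Denominator Σ(y_t−ȳ)² = 808.4933
r_1 = 456.8522 / 808.4933 = 0.565

0.565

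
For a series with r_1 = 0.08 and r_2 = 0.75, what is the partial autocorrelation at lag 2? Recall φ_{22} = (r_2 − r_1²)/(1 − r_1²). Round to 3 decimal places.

φ_{22} = (r_2 − r_1²) / (1 − r_1²)
r_1² = (0.08)² = 0.0064
Numerator = 0.75 − 0.0064 = 0.7436; denominator = 1 − 0.0064 = 0.9936
φ_{22} = 0.7436 / 0.9936 = 0.748

0.748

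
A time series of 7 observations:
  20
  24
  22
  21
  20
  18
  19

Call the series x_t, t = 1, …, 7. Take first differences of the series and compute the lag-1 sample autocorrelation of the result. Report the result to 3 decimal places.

-0.225

First differences Δx: 4, -2, -1, -1, -2, 1
Mean of differences = -0.1667
Numerator Σ(Δx_t−Δx̄)(Δx_{t+1}−Δx̄) = -6.0278
Denominator Σ(Δx_t−Δx̄)² = 26.8333
r_1(Δx) = -6.0278 / 26.8333 = -0.225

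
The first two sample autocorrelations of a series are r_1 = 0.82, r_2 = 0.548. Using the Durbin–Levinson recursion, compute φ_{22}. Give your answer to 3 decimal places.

-0.380

φ_{22} = (r_2 − r_1²) / (1 − r_1²)
r_1² = (0.82)² = 0.6724
Numerator = 0.548 − 0.6724 = -0.1244; denominator = 1 − 0.6724 = 0.3276
φ_{22} = -0.1244 / 0.3276 = -0.380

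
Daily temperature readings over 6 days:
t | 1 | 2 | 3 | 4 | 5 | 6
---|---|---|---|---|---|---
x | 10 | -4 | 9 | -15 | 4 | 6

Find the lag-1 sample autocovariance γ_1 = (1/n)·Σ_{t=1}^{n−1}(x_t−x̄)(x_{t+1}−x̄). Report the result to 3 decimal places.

Mean x̄ = (10 − 4 + 9 − 15 + 4 + 6)/6 = 1.6667
Σ_{t=1}^{5}(x_t−x̄)(x_{t+1}−x̄) = -239.7778
γ_1 = -239.7778 / 6 = -39.963

-39.963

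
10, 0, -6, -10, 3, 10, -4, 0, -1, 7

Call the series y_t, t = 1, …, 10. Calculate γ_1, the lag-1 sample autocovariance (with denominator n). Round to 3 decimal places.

1.939

Mean ȳ = (10 + 0 − 6 − 10 + 3 + 10 − 4 + 0 − 1 + 7)/10 = 0.9000
Σ_{t=1}^{9}(y_t−ȳ)(y_{t+1}−ȳ) = 19.3900
γ_1 = 19.3900 / 10 = 1.939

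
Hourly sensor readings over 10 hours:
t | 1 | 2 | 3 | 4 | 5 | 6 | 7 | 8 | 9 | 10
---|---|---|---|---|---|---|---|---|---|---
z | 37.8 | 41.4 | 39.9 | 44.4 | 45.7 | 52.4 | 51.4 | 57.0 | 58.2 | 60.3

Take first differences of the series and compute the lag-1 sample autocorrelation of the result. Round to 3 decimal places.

First differences Δz: 3.6, -1.5, 4.5, 1.3, 6.7, -1.0, 5.6, 1.2, 2.1
Mean of differences = 2.5000
Numerator Σ(Δz_t−Δz̄)(Δz_{t+1}−Δz̄) = -48.9000
Denominator Σ(Δz_t−Δz̄)² = 64.0000
r_1(Δz) = -48.9000 / 64.0000 = -0.764

-0.764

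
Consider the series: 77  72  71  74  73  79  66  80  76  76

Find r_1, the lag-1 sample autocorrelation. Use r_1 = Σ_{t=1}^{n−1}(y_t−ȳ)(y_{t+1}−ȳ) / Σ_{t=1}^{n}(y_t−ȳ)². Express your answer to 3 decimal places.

-0.497

Mean ȳ = (77 + 72 + 71 + 74 + 73 + 79 + 66 + 80 + 76 + 76)/10 = 74.4000
Numerator Σ_{t=1}^{9}(y_t−ȳ)(y_{t+1}−ȳ) = -76.7600
Denominator Σ(y_t−ȳ)² = 154.4000
r_1 = -76.7600 / 154.4000 = -0.497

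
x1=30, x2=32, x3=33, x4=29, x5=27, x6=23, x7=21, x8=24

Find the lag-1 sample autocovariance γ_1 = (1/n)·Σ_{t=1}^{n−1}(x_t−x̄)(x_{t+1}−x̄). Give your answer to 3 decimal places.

Mean x̄ = (30 + 32 + 33 + 29 + 27 + 23 + 21 + 24)/8 = 27.3750
Deviations: 2.6250, 4.6250, 5.6250, 1.6250, -0.3750, -4.3750, -6.3750, -3.3750
Σ_{t=1}^{7}(x_t−x̄)(x_{t+1}−x̄) = 97.7344
γ_1 = 97.7344 / 8 = 12.217

12.217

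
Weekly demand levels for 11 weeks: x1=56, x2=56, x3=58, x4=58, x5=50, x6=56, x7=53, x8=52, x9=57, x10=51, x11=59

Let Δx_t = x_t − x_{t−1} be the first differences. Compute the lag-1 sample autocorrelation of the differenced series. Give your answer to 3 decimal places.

First differences Δx: 0, 2, 0, -8, 6, -3, -1, 5, -6, 8
Mean of differences = 0.3000
Numerator Σ(Δx_t−Δx̄)(Δx_{t+1}−Δx̄) = -144.5900
Denominator Σ(Δx_t−Δx̄)² = 238.1000
r_1(Δx) = -144.5900 / 238.1000 = -0.607

-0.607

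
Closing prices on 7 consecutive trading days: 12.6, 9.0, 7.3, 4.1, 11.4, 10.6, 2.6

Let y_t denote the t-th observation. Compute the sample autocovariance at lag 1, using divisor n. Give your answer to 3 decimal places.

-1.776

Mean ȳ = (12.6 + 9.0 + 7.3 + 4.1 + 11.4 + 10.6 + 2.6)/7 = 8.2286
Deviations: 4.3714, 0.7714, -0.9286, -4.1286, 3.1714, 2.3714, -5.6286
Σ_{t=1}^{6}(y_t−ȳ)(y_{t+1}−ȳ) = -12.4308
γ_1 = -12.4308 / 7 = -1.776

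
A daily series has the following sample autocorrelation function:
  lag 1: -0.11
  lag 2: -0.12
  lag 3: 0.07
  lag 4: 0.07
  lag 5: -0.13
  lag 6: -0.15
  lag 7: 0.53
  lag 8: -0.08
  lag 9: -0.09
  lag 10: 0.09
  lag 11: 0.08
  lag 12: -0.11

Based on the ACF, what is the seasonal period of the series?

The largest autocorrelation is r_7 = 0.53; the remaining lags stay at or below 0.09.
The dominant spike at lag 7 indicates a seasonal period of 7.

7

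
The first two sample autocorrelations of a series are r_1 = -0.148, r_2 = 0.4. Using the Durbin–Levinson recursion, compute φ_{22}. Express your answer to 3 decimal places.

0.387

φ_{22} = (r_2 − r_1²) / (1 − r_1²)
r_1² = (-0.148)² = 0.021904
Numerator = 0.4 − 0.0219 = 0.3781; denominator = 1 − 0.0219 = 0.9781
φ_{22} = 0.3781 / 0.9781 = 0.387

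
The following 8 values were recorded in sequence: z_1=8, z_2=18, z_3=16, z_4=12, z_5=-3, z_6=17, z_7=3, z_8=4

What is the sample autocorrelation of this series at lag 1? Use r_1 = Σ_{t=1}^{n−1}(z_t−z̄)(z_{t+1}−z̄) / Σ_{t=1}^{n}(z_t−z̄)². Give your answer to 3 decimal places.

-0.192

Mean z̄ = (8 + 18 + 16 + 12 − 3 + 17 + 3 + 4)/8 = 9.3750
Numerator Σ_{t=1}^{7}(z_t−z̄)(z_{t+1}−z̄) = -78.5156
Denominator Σ(z_t−z̄)² = 407.8750
r_1 = -78.5156 / 407.8750 = -0.192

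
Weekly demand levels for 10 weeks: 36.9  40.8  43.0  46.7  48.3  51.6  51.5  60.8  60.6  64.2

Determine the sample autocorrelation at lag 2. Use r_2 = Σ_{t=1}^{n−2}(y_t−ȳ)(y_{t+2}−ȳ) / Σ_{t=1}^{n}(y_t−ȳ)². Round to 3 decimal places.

0.414

Mean ȳ = (36.9 + 40.8 + 43.0 + 46.7 + 48.3 + 51.6 + 51.5 + 60.8 + 60.6 + 64.2)/10 = 50.4400
Numerator Σ_{t=1}^{8}(y_t−ȳ)(y_{t+2}−ȳ) = 311.4468
Denominator Σ(y_t−ȳ)² = 752.5440
r_2 = 311.4468 / 752.5440 = 0.414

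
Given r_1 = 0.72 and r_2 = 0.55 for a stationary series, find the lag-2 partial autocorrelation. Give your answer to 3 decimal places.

φ_{22} = (r_2 − r_1²) / (1 − r_1²)
r_1² = (0.72)² = 0.5184
Numerator = 0.55 − 0.5184 = 0.0316; denominator = 1 − 0.5184 = 0.4816
φ_{22} = 0.0316 / 0.4816 = 0.066

0.066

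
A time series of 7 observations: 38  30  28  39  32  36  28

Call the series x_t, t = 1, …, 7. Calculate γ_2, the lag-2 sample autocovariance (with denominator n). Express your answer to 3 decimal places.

Mean x̄ = (38 + 30 + 28 + 39 + 32 + 36 + 28)/7 = 33.0000
Σ_{t=1}^{5}(x_t−x̄)(x_{t+2}−x̄) = -15.0000
γ_2 = -15.0000 / 7 = -2.143

-2.143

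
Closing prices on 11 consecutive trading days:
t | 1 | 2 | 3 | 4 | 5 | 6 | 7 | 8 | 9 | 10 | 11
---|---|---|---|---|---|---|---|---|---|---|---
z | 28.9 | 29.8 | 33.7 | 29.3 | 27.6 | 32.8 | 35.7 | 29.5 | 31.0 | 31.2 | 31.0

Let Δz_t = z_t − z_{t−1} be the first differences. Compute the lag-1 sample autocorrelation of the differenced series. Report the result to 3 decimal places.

-0.239

First differences Δz: 0.9, 3.9, -4.4, -1.7, 5.2, 2.9, -6.2, 1.5, 0.2, -0.2
Mean of differences = 0.2100
Numerator Σ(Δz_t−Δz̄)(Δz_{t+1}−Δz̄) = -27.2881
Denominator Σ(Δz_t−Δz̄)² = 114.0490
r_1(Δz) = -27.2881 / 114.0490 = -0.239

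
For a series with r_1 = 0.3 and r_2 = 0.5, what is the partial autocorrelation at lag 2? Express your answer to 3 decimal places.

0.451

φ_{22} = (r_2 − r_1²) / (1 − r_1²)
r_1² = (0.3)² = 0.09
Numerator = 0.5 − 0.0900 = 0.4100; denominator = 1 − 0.0900 = 0.9100
φ_{22} = 0.4100 / 0.9100 = 0.451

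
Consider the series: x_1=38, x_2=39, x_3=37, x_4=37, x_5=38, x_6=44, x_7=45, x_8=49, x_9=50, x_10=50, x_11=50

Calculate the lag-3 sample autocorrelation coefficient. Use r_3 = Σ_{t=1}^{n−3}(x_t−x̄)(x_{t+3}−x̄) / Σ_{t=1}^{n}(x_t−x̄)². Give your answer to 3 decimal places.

Mean x̄ = (38 + 39 + 37 + 37 + 38 + 44 + 45 + 49 + 50 + 50 + 50)/11 = 43.3636
Numerator Σ_{t=1}^{8}(x_t−x̄)(x_{t+3}−x̄) = 65.3306
Denominator Σ(x_t−x̄)² = 324.5455
r_3 = 65.3306 / 324.5455 = 0.201

0.201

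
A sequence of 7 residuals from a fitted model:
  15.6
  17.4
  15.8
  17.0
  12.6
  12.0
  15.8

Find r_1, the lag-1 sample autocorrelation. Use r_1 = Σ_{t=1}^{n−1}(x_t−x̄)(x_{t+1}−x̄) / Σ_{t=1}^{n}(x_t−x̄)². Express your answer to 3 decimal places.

0.191

Mean x̄ = (15.6 + 17.4 + 15.8 + 17.0 + 12.6 + 12.0 + 15.8)/7 = 15.1714
Σ(x_t−x̄)(x_{t+1}−x̄) = (0.9551) + (1.4008) + (1.1494) + (-4.7020) + (8.1551) + (-1.9935) = 4.9649
Denominator Σ(x_t−x̄)² = 25.9543
r_1 = 4.9649 / 25.9543 = 0.191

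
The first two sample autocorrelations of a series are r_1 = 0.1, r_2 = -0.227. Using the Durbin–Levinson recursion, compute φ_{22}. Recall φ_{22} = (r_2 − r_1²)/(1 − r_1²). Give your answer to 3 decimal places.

φ_{22} = (r_2 − r_1²) / (1 − r_1²)
r_1² = (0.1)² = 0.01
Numerator = -0.227 − 0.0100 = -0.2370; denominator = 1 − 0.0100 = 0.9900
φ_{22} = -0.2370 / 0.9900 = -0.239

-0.239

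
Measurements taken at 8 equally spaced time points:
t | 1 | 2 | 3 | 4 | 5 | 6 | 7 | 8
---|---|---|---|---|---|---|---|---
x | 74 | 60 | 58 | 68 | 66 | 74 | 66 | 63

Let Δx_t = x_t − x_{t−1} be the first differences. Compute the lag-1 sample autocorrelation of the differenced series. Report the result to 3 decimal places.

-0.144

First differences Δx: -14, -2, 10, -2, 8, -8, -3
Mean of differences = -1.5714
Numerator Σ(Δx_t−Δx̄)(Δx_{t+1}−Δx̄) = -61.0408
Denominator Σ(Δx_t−Δx̄)² = 423.7143
r_1(Δx) = -61.0408 / 423.7143 = -0.144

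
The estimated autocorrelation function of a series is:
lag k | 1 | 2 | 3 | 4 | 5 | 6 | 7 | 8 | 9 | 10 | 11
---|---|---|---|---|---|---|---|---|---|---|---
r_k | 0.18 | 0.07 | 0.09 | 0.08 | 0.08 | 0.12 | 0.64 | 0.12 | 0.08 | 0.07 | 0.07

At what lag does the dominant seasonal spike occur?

The largest autocorrelation is r_7 = 0.64; the remaining lags stay at or below 0.18.
The dominant spike at lag 7 indicates a seasonal period of 7.

7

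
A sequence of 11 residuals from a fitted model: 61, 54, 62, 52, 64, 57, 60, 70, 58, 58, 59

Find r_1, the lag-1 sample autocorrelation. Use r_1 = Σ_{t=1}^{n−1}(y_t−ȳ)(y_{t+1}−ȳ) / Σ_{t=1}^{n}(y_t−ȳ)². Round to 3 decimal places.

Mean ȳ = (61 + 54 + 62 + 52 + 64 + 57 + 60 + 70 + 58 + 58 + 59)/11 = 59.5455
Numerator Σ_{t=1}^{10}(y_t−ȳ)(y_{t+1}−ȳ) = -94.4793
Denominator Σ(y_t−ȳ)² = 236.7273
r_1 = -94.4793 / 236.7273 = -0.399

-0.399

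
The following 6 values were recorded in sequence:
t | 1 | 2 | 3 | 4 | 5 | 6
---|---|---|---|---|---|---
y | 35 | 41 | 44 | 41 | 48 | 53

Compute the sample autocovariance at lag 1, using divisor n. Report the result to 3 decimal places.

8.370

Mean ȳ = (35 + 41 + 44 + 41 + 48 + 53)/6 = 43.6667
Deviations: -8.6667, -2.6667, 0.3333, -2.6667, 4.3333, 9.3333
Σ_{t=1}^{5}(y_t−ȳ)(y_{t+1}−ȳ) = 50.2222
γ_1 = 50.2222 / 6 = 8.370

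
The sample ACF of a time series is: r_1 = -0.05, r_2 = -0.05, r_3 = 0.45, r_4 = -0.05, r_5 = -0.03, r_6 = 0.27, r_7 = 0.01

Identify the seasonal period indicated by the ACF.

3

The largest autocorrelation is r_3 = 0.45, with a weaker echo at lag 6 (0.27); the remaining lags stay at or below 0.01.
The dominant spike at lag 3 indicates a seasonal period of 3.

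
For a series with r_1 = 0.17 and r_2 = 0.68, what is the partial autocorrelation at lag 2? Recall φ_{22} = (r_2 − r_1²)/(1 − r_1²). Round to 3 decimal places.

φ_{22} = (r_2 − r_1²) / (1 − r_1²)
r_1² = (0.17)² = 0.0289
Numerator = 0.68 − 0.0289 = 0.6511; denominator = 1 − 0.0289 = 0.9711
φ_{22} = 0.6511 / 0.9711 = 0.670

0.670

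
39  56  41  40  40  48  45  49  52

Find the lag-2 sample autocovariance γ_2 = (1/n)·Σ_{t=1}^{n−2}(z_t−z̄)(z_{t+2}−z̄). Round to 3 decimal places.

-0.945

Mean z̄ = (39 + 56 + 41 + 40 + 40 + 48 + 45 + 49 + 52)/9 = 45.5556
Σ_{t=1}^{7}(z_t−z̄)(z_{t+2}−z̄) = -8.5062
γ_2 = -8.5062 / 9 = -0.945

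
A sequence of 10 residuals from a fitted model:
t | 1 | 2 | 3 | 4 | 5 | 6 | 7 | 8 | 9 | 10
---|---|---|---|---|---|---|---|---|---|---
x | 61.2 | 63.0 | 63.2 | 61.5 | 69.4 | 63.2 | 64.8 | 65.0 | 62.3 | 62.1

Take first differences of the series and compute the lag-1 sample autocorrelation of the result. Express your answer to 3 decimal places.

-0.616

First differences Δx: 1.8, 0.2, -1.7, 7.9, -6.2, 1.6, 0.2, -2.7, -0.2
Mean of differences = 0.1000
Numerator Σ(Δx_t−Δx̄)(Δx_{t+1}−Δx̄) = -71.9300
Denominator Σ(Δx_t−Δx̄)² = 116.8600
r_1(Δx) = -71.9300 / 116.8600 = -0.616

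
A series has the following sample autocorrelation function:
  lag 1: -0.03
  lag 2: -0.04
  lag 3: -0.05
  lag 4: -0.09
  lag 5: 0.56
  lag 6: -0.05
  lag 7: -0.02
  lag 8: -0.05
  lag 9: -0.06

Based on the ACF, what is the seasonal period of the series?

5

The largest autocorrelation is r_5 = 0.56; the remaining lags stay at or below -0.02.
The dominant spike at lag 5 indicates a seasonal period of 5.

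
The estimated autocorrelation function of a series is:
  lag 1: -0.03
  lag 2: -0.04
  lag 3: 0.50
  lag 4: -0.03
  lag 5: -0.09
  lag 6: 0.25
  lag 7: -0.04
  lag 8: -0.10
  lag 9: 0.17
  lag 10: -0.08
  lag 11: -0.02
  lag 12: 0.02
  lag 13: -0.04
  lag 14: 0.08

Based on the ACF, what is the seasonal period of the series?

3

The largest autocorrelation is r_3 = 0.50, with weaker echoes at lags 6 (0.25) and 9 (0.17); the remaining lags stay at or below 0.08.
The dominant spike at lag 3 indicates a seasonal period of 3.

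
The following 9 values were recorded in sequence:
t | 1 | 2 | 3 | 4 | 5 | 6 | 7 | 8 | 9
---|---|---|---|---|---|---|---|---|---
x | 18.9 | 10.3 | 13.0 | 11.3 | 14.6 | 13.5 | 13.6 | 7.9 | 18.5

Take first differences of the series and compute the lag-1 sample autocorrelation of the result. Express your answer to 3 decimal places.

-0.408

First differences Δx: -8.6, 2.7, -1.7, 3.3, -1.1, 0.1, -5.7, 10.6
Mean of differences = -0.0500
Numerator Σ(Δx_t−Δx̄)(Δx_{t+1}−Δx̄) = -98.2725
Denominator Σ(Δx_t−Δx̄)² = 241.0800
r_1(Δx) = -98.2725 / 241.0800 = -0.408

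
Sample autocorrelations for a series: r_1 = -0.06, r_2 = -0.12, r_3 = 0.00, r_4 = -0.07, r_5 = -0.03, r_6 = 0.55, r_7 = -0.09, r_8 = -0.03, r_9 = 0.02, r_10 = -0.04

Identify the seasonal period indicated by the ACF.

The largest autocorrelation is r_6 = 0.55; the remaining lags stay at or below 0.02.
The dominant spike at lag 6 indicates a seasonal period of 6.

6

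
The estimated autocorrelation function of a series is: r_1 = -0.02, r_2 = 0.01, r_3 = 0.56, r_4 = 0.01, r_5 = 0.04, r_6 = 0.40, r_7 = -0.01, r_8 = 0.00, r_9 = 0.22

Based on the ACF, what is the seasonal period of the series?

The largest autocorrelation is r_3 = 0.56, with weaker echoes at lags 6 (0.40) and 9 (0.22); the remaining lags stay at or below 0.04.
The dominant spike at lag 3 indicates a seasonal period of 3.

3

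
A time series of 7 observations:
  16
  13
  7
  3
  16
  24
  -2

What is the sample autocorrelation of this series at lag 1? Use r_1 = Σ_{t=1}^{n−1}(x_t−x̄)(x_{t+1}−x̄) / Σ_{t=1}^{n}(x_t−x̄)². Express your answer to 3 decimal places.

Mean x̄ = (16 + 13 + 7 + 3 + 16 + 24 − 2)/7 = 11.0000
Deviations from mean: 5.0000, 2.0000, -4.0000, -8.0000, 5.0000, 13.0000, -13.0000
Σ(x_t−x̄)(x_{t+1}−x̄) = (10.0000) + (-8.0000) + (32.0000) + (-40.0000) + (65.0000) + (-169.0000) = -110.0000
Denominator Σ(x_t−x̄)² = 472.0000
r_1 = -110.0000 / 472.0000 = -0.233

-0.233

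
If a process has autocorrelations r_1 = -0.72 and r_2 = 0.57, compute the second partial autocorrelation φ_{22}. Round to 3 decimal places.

0.107

φ_{22} = (r_2 − r_1²) / (1 − r_1²)
r_1² = (-0.72)² = 0.5184
Numerator = 0.57 − 0.5184 = 0.0516; denominator = 1 − 0.5184 = 0.4816
φ_{22} = 0.0516 / 0.4816 = 0.107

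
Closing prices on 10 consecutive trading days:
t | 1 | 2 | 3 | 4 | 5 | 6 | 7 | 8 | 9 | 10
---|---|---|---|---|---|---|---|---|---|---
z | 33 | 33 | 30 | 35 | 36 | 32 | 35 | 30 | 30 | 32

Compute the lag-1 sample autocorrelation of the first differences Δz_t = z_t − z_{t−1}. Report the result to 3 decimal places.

-0.465

First differences Δz: 0, -3, 5, 1, -4, 3, -5, 0, 2
Mean of differences = -0.1111
Numerator Σ(Δz_t−Δz̄)(Δz_{t+1}−Δz̄) = -41.3457
Denominator Σ(Δz_t−Δz̄)² = 88.8889
r_1(Δz) = -41.3457 / 88.8889 = -0.465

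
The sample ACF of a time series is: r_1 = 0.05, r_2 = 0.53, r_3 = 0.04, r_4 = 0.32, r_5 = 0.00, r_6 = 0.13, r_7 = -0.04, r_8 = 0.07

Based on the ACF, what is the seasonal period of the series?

2

The largest autocorrelation is r_2 = 0.53, with a weaker echo at lag 4 (0.32); the remaining lags stay at or below 0.13.
The dominant spike at lag 2 indicates a seasonal period of 2.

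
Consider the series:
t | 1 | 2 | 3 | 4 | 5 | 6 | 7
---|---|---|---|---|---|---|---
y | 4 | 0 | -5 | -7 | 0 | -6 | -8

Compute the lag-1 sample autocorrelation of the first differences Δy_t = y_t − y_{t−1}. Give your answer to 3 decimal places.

-0.273

First differences Δy: -4, -5, -2, 7, -6, -2
Mean of differences = -2.0000
Numerator Σ(Δy_t−Δȳ)(Δy_{t+1}−Δȳ) = -30.0000
Denominator Σ(Δy_t−Δȳ)² = 110.0000
r_1(Δy) = -30.0000 / 110.0000 = -0.273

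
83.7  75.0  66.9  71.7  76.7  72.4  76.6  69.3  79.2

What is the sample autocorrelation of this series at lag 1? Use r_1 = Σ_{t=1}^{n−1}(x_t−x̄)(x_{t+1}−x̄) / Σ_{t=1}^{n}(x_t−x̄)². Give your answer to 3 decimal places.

-0.127

Mean x̄ = (83.7 + 75.0 + 66.9 + 71.7 + 76.7 + 72.4 + 76.6 + 69.3 + 79.2)/9 = 74.6111
Numerator Σ_{t=1}^{8}(x_t−x̄)(x_{t+1}−x̄) = -27.0490
Denominator Σ(x_t−x̄)² = 213.1689
r_1 = -27.0490 / 213.1689 = -0.127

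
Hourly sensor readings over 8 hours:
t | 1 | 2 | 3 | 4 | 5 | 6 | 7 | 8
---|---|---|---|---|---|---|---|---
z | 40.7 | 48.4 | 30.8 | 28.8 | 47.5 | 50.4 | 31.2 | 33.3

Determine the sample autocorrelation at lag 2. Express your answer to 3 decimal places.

Mean z̄ = (40.7 + 48.4 + 30.8 + 28.8 + 47.5 + 50.4 + 31.2 + 33.3)/8 = 38.8875
Deviations from mean: 1.8125, 9.5125, -8.0875, -10.0875, 8.6125, 11.5125, -7.6875, -5.5875
Σ(z_t−z̄)(z_{t+2}−z̄) = (-14.6586) + (-95.9573) + (-69.6536) + (-116.1323) + (-66.2086) + (-64.3261) = -426.9366
Denominator Σ(z_t−z̄)² = 557.9688
r_2 = -426.9366 / 557.9688 = -0.765

-0.765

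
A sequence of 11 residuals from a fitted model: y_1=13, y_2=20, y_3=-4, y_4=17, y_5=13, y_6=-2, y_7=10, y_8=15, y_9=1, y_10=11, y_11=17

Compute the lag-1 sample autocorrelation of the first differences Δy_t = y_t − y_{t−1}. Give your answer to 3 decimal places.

-0.533

First differences Δy: 7, -24, 21, -4, -15, 12, 5, -14, 10, 6
Mean of differences = 0.4000
Numerator Σ(Δy_t−Δȳ)(Δy_{t+1}−Δȳ) = -962.5600
Denominator Σ(Δy_t−Δȳ)² = 1806.4000
r_1(Δy) = -962.5600 / 1806.4000 = -0.533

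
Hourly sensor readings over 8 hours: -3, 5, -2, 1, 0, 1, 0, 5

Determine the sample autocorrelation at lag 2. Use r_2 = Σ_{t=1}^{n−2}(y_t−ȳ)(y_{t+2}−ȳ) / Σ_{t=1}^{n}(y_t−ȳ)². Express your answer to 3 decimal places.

0.263

Mean ȳ = (-3 + 5 − 2 + 1 + 0 + 1 + 0 + 5)/8 = 0.8750
Deviations from mean: -3.8750, 4.1250, -2.8750, 0.1250, -0.8750, 0.1250, -0.8750, 4.1250
Σ(y_t−ȳ)(y_{t+2}−ȳ) = (11.1406) + (0.5156) + (2.5156) + (0.0156) + (0.7656) + (0.5156) = 15.4688
Denominator Σ(y_t−ȳ)² = 58.8750
r_2 = 15.4688 / 58.8750 = 0.263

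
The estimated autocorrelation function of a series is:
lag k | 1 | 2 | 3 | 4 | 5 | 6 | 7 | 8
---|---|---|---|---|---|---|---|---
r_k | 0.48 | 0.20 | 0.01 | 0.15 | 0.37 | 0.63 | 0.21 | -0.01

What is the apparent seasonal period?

6

The largest autocorrelation is r_6 = 0.63; the remaining lags stay at or below 0.48. The elevated value at lag 1 (0.48), dropping to 0.20 at lag 2, reflects decaying short-term dependence rather than seasonality.
The dominant spike at lag 6 indicates a seasonal period of 6.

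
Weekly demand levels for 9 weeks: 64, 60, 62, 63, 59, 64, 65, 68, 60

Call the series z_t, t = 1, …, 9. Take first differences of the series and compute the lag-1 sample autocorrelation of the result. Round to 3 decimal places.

-0.315

First differences Δz: -4, 2, 1, -4, 5, 1, 3, -8
Mean of differences = -0.5000
Numerator Σ(Δz_t−Δz̄)(Δz_{t+1}−Δz̄) = -42.2500
Denominator Σ(Δz_t−Δz̄)² = 134.0000
r_1(Δz) = -42.2500 / 134.0000 = -0.315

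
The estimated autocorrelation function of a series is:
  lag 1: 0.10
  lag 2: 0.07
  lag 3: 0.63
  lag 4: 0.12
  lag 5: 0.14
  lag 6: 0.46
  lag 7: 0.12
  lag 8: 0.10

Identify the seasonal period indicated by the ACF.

3

The largest autocorrelation is r_3 = 0.63, with a weaker echo at lag 6 (0.46); the remaining lags stay at or below 0.14.
The dominant spike at lag 3 indicates a seasonal period of 3.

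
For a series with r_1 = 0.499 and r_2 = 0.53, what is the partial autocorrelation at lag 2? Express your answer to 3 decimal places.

φ_{22} = (r_2 − r_1²) / (1 − r_1²)
r_1² = (0.499)² = 0.249001
Numerator = 0.53 − 0.2490 = 0.2810; denominator = 1 − 0.2490 = 0.7510
φ_{22} = 0.2810 / 0.7510 = 0.374

0.374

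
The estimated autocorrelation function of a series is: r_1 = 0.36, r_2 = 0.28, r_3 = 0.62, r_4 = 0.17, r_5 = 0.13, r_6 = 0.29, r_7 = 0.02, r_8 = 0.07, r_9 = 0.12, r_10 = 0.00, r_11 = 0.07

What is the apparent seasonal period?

3

The largest autocorrelation is r_3 = 0.62; the remaining lags stay at or below 0.36. The elevated value at lag 1 (0.36), dropping to 0.28 at lag 2, reflects decaying short-term dependence rather than seasonality.
The dominant spike at lag 3 indicates a seasonal period of 3.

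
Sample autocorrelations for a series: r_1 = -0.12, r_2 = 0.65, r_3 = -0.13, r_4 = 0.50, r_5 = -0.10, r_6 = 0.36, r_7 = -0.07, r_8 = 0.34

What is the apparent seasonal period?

The largest autocorrelation is r_2 = 0.65, with weaker echoes at lags 4 (0.50), 6 (0.36) and 8 (0.34); the remaining lags stay at or below -0.07.
The dominant spike at lag 2 indicates a seasonal period of 2.

2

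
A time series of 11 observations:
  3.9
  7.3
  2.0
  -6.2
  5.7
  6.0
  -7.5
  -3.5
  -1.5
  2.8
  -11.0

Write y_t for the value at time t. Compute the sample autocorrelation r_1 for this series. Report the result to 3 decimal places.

Mean ȳ = (3.9 + 7.3 + 2.0 − 6.2 + 5.7 + 6.0 − 7.5 − 3.5 − 1.5 + 2.8 − 11.0)/11 = -0.1818
Numerator Σ_{t=1}^{10}(y_t−ȳ)(y_{t+1}−ȳ) = -18.0758
Denominator Σ(y_t−ȳ)² = 378.6564
r_1 = -18.0758 / 378.6564 = -0.048

-0.048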